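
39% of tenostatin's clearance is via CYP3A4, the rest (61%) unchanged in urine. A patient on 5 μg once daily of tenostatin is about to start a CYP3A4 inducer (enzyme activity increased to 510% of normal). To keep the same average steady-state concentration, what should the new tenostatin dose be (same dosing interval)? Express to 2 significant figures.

The CYP3A4 pathway (39% of clearance) rises to 5.1× activity: 0.39 × 5.1 = 1.989.
The remaining 61% of clearance is unaffected.
New clearance relative to baseline: 1.989 + 0.61 = 2.599.
Exposure is unchanged when dose changes in proportion to clearance. New dose = 5 μg × 2.599 = 13 μg.

13 μg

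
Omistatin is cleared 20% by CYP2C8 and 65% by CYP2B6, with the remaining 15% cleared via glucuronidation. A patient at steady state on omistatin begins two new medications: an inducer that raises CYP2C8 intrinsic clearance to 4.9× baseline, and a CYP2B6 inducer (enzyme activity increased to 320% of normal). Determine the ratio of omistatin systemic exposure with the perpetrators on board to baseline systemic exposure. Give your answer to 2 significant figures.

The CYP2C8 pathway (20% of clearance) is boosted to 4.9× activity: 0.2 × 4.9 = 0.98.
The CYP2B6 pathway (65% of clearance) increases to 3.2× activity: 0.65 × 3.2 = 2.08.
The remaining 15% of clearance is unaffected.
CL_new/CL_old = 0.98 + 2.08 + 0.15 = 3.21.
Because systemic exposure varies inversely with clearance, the combined effect is 1 / 3.21 = 0.31.

0.31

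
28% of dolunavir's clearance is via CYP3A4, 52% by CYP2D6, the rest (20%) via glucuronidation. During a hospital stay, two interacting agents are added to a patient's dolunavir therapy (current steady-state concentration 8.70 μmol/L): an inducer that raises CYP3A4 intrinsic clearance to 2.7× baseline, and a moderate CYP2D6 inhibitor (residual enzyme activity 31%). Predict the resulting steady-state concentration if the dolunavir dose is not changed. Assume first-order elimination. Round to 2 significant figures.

The CYP3A4 pathway (28% of clearance) rises to 2.7× activity: 0.28 × 2.7 = 0.756.
The CYP2D6 pathway (52% of clearance) falls to 0.31× activity: 0.52 × 0.31 = 0.1612.
The remaining 20% of clearance is unaffected.
New clearance relative to baseline: 0.756 + 0.1612 + 0.2 = 1.1172.
New steady-state concentration = 8.70 / 1.1172 = 7.8 μmol/L (concentration scales inversely with clearance).

7.8 μmol/L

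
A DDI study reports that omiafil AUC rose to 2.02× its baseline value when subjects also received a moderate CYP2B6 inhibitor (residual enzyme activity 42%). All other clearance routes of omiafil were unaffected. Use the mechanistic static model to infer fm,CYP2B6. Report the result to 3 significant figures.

CL'/CL = 1 / 2.02 = 0.495
0.42·fm + (1 − fm) = 0.495
fm = (0.495 − 1) / (0.42 − 1) = 0.871

0.871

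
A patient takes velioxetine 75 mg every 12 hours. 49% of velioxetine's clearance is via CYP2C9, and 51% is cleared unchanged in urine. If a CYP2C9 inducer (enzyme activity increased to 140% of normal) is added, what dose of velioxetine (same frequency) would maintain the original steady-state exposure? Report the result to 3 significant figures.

The CYP2C9 pathway (49% of clearance) is boosted to 1.4× activity: 0.49 × 1.4 = 0.686.
The remaining 51% of clearance is unaffected.
New clearance relative to baseline: 0.686 + 0.51 = 1.196.
To maintain the same steady-state level, dose must scale with clearance: new dose = 75 × 1.196 = 89.7 mg.

89.7 mg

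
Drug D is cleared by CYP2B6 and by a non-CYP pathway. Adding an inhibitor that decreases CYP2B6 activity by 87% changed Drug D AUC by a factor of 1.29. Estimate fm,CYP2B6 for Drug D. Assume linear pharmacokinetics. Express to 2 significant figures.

0.26

CL'/CL = 1 / 1.29 = 0.7752
0.13·fm + (1 − fm) = 0.7752
fm = (0.7752 − 1) / (0.13 − 1) = 0.26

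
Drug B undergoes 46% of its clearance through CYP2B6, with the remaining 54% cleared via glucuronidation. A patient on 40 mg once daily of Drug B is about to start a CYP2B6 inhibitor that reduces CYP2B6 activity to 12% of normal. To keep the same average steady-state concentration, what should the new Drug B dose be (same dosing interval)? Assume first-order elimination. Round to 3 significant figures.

23.8 mg

The CYP2B6 pathway (46% of clearance) drops to 0.12× activity: 0.46 × 0.12 = 0.0552.
The remaining 54% of clearance is unaffected.
CL_new/CL_old = 0.0552 + 0.54 = 0.5952.
Css,avg = (dose rate)/CL, so holding Css fixed requires dose ∝ CL: 40 × 0.5952 = 23.8 mg.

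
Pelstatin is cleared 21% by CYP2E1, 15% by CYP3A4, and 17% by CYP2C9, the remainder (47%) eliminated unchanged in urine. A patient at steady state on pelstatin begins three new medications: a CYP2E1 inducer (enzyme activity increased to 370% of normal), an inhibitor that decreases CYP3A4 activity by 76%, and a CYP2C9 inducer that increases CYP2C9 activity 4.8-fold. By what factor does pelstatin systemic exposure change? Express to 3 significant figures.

The CYP2E1 pathway (21% of clearance) rises to 3.7× activity: 0.21 × 3.7 = 0.777.
The CYP3A4 pathway (15% of clearance) drops to 0.24× activity: 0.15 × 0.24 = 0.036.
The CYP2C9 pathway (17% of clearance) rises to 4.8× activity: 0.17 × 4.8 = 0.816.
The remaining 47% of clearance is unaffected.
CL_new/CL_old = 0.777 + 0.036 + 0.816 + 0.47 = 2.099.
Net systemic exposure ratio = 1 / 2.099 = 0.476.

0.476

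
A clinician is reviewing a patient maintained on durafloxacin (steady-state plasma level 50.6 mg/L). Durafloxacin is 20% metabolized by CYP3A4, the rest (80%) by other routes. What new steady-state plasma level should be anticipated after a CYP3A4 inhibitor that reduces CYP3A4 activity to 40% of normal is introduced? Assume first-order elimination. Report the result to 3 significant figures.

57.5 mg/L

CYP3A4: 0.2 × 0.4 = 0.08
Other: 0.8 (unchanged)
CL_new/CL_old = 0.08 + 0.8 = 0.88.
With dosing unchanged, steady-state plasma level scales as 1/CL: 50.6 / 0.88 = 57.5 mg/L.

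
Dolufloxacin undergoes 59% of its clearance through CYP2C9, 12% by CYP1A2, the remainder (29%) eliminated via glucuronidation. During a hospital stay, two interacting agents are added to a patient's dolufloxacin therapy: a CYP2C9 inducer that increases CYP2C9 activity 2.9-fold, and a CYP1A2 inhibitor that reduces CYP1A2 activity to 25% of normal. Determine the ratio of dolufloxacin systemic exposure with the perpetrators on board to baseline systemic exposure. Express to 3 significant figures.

0.492

The CYP2C9 pathway (59% of clearance) is boosted to 2.9× activity: 0.59 × 2.9 = 1.711.
The CYP1A2 pathway (12% of clearance) drops to 0.25× activity: 0.12 × 0.25 = 0.03.
The remaining 29% of clearance is unaffected.
CL_new/CL_old = 1.711 + 0.03 + 0.29 = 2.031.
Because systemic exposure varies inversely with clearance, the combined effect is 1 / 2.031 = 0.492.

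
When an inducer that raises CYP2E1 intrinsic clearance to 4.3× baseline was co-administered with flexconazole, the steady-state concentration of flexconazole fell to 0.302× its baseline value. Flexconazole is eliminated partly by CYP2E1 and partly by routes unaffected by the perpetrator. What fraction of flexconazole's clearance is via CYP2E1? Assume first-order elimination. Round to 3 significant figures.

CL'/CL = 1 / 0.302 = 3.311
4.3·fm + (1 − fm) = 3.311
fm = (3.311 − 1) / (4.3 − 1) = 0.700

0.700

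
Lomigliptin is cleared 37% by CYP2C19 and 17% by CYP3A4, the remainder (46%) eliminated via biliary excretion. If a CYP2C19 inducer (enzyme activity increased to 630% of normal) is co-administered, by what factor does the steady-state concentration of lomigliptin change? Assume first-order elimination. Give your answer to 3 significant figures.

The CYP2C19 pathway (37% of clearance) increases to 6.3× activity: 0.37 × 6.3 = 2.331.
CYP3A4 (17%) and the residual 46% are unaffected.
Relative clearance = 2.331 + 0.17 + 0.46 = 2.961.
Steady-state concentration is inversely proportional to clearance, so the fold-change is 1 / 2.961 = 0.338.

0.338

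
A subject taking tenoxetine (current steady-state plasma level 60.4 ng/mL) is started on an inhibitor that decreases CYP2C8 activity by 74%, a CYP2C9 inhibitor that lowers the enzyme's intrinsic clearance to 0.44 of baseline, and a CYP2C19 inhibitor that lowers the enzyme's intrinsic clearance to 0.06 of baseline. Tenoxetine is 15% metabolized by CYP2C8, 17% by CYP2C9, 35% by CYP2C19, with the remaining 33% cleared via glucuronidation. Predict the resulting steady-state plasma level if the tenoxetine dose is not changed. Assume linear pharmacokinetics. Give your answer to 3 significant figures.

The CYP2C8 pathway (15% of clearance) falls to 0.26× activity: 0.15 × 0.26 = 0.039.
The CYP2C9 pathway (17% of clearance) drops to 0.44× activity: 0.17 × 0.44 = 0.0748.
The CYP2C19 pathway (35% of clearance) is reduced to 0.06× activity: 0.35 × 0.06 = 0.021.
Non-CYP routes (33%) are unchanged.
New clearance relative to baseline: 0.039 + 0.0748 + 0.021 + 0.33 = 0.4648.
Steady-state plasma level ∝ 1/CL: new value = 60.4 / 0.4648 = 130 ng/mL.

130 ng/mL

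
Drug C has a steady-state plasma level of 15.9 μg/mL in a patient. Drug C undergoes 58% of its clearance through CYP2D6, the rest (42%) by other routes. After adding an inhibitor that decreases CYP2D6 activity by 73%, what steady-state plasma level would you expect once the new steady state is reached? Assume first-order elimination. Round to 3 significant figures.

27.6 μg/mL

The CYP2D6 pathway (58% of clearance) is reduced to 0.27× activity: 0.58 × 0.27 = 0.1566.
The remaining 42% of clearance is unaffected.
CL_new/CL_old = 0.1566 + 0.42 = 0.5766.
New steady-state plasma level = baseline ÷ relative clearance = 15.9 / 0.5766 = 27.6 μg/mL.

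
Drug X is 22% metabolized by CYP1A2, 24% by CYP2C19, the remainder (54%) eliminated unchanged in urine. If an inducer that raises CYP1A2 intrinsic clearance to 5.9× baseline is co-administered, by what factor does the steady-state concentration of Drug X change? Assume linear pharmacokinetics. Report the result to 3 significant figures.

CYP1A2: 0.22 × 5.9 = 1.298
CYP2C19: 0.24 (unchanged)
Other: 0.54 (unchanged)
Relative clearance = 1.298 + 0.24 + 0.54 = 2.078.
Steady-state concentration is inversely proportional to clearance, so the fold-change is 1 / 2.078 = 0.481.

0.481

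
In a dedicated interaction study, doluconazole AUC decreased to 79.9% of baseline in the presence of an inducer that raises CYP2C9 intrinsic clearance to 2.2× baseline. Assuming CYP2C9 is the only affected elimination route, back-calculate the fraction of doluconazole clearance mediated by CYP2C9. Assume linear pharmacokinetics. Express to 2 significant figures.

0.21

Let fm be the CYP2C9 fraction. New clearance relative to baseline = fm × 2.2 + (1 − fm).
AUC ratio = 1 / (new CL fraction), so new CL fraction = 1 / 0.799 = 1.252.
fm × 2.2 + 1 − fm = 1.252  ⇒  fm × (2.2 − 1) = 0.2516  ⇒  fm = 0.21.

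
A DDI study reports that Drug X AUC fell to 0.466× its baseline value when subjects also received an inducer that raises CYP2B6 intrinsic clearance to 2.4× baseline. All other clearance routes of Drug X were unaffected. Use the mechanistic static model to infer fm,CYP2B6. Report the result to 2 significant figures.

Write x for the fraction cleared via CYP2B6. The observed AUC change means clearance rose to 1/0.466 = 2.146 of baseline.
Setting x·2.4 + (1 − x) = 2.146 and solving: x = (2.146 − 1)/(2.4 − 1) = 0.82.

0.82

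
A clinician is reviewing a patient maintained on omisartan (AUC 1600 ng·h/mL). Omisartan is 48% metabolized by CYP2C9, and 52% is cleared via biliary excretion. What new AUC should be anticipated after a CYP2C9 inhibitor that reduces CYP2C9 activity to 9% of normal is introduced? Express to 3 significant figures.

2.84 × 10³ ng·h/mL

The CYP2C9 pathway (48% of clearance) falls to 0.09× activity: 0.48 × 0.09 = 0.0432.
Non-CYP routes (52%) are unchanged.
New clearance relative to baseline: 0.0432 + 0.52 = 0.5632.
New AUC = baseline ÷ relative clearance = 1600 / 0.5632 = 2.84 × 10³ ng·h/mL.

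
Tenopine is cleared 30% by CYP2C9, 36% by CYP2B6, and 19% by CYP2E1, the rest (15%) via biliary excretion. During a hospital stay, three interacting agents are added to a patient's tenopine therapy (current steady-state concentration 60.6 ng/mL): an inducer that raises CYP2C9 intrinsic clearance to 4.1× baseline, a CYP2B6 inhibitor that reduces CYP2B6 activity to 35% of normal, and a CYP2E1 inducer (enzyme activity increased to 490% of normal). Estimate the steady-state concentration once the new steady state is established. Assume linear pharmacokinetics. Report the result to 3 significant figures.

24.9 ng/mL

CYP2C9: 0.3 × 4.1 = 1.23
CYP2B6: 0.36 × 0.35 = 0.126
CYP2E1: 0.19 × 4.9 = 0.931
Other: 0.15 (unchanged)
New clearance relative to baseline: 1.23 + 0.126 + 0.931 + 0.15 = 2.437.
Steady-state concentration ∝ 1/CL: new value = 60.6 / 2.437 = 24.9 ng/mL.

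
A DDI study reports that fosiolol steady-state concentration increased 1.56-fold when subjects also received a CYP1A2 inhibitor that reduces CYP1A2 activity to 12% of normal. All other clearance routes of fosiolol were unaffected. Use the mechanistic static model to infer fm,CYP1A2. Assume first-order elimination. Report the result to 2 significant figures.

0.41

Write x for the fraction cleared via CYP1A2. The observed steady-state concentration change means clearance fell to 1/1.56 = 0.641 of baseline.
Setting x·0.12 + (1 − x) = 0.641 and solving: x = (0.641 − 1)/(0.12 − 1) = 0.41.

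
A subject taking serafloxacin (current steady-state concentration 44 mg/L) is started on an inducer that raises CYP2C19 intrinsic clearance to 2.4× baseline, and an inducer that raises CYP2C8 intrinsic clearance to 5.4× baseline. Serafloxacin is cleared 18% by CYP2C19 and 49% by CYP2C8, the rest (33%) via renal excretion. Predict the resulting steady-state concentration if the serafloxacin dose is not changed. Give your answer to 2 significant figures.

The CYP2C19 pathway (18% of clearance) rises to 2.4× activity: 0.18 × 2.4 = 0.432.
The CYP2C8 pathway (49% of clearance) is boosted to 5.4× activity: 0.49 × 5.4 = 2.646.
The remaining 33% of clearance is unaffected.
New clearance relative to baseline: 0.432 + 2.646 + 0.33 = 3.408.
Dividing the baseline by the relative clearance: 44 / 3.408 = 13 mg/L.

13 mg/L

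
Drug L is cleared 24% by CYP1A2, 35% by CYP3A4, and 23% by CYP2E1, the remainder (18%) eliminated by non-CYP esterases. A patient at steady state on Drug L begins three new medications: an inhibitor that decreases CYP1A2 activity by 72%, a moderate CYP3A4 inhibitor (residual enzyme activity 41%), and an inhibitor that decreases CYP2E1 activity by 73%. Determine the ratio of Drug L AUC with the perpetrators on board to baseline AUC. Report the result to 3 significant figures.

2.21

The CYP1A2 pathway (24% of clearance) falls to 0.28× activity: 0.24 × 0.28 = 0.0672.
The CYP3A4 pathway (35% of clearance) drops to 0.41× activity: 0.35 × 0.41 = 0.1435.
The CYP2E1 pathway (23% of clearance) falls to 0.27× activity: 0.23 × 0.27 = 0.0621.
Non-CYP routes (18%) are unchanged.
CL_new/CL_old = 0.0672 + 0.1435 + 0.0621 + 0.18 = 0.4528.
AUC ∝ 1/CL: fold-change = 1 / 0.4528 = 2.21.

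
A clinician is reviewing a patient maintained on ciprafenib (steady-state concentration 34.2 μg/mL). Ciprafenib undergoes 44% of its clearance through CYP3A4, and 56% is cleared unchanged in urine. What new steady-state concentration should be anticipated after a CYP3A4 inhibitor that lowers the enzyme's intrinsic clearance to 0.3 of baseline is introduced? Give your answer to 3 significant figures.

49.4 μg/mL

The CYP3A4 pathway (44% of clearance) drops to 0.3× activity: 0.44 × 0.3 = 0.132.
Non-CYP routes (56%) are unchanged.
CL_new/CL_old = 0.132 + 0.56 = 0.692.
Steady-state concentration ∝ 1/CL, so new value = 34.2 / 0.692 = 49.4 μg/mL.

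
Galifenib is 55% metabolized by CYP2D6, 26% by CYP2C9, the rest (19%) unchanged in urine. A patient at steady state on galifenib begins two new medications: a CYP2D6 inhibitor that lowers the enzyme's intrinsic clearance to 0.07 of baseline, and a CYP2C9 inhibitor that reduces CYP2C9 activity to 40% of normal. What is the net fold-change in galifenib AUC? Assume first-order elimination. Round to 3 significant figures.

3.01

The CYP2D6 pathway (55% of clearance) falls to 0.07× activity: 0.55 × 0.07 = 0.0385.
The CYP2C9 pathway (26% of clearance) is reduced to 0.4× activity: 0.26 × 0.4 = 0.104.
Non-CYP routes (19%) are unchanged.
CL_new/CL_old = 0.0385 + 0.104 + 0.19 = 0.3325.
AUC ∝ 1/CL: fold-change = 1 / 0.3325 = 3.01.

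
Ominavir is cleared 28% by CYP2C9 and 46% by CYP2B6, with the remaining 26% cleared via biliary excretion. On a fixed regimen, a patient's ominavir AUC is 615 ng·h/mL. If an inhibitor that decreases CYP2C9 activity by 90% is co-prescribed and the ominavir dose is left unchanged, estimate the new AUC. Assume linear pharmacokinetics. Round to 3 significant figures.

The CYP2C9 pathway (28% of clearance) is reduced to 0.1× activity: 0.28 × 0.1 = 0.028.
CYP2B6 (46%) and the residual 26% are unaffected.
Relative clearance = 0.028 + 0.46 + 0.26 = 0.748.
New AUC = baseline ÷ relative clearance = 615 / 0.748 = 822 ng·h/mL.

822 ng·h/mL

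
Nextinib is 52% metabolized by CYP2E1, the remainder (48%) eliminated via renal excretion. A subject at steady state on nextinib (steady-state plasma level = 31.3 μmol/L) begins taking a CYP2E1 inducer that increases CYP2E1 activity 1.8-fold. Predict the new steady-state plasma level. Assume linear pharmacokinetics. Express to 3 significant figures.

22.1 μmol/L

The CYP2E1 pathway (52% of clearance) increases to 1.8× activity: 0.52 × 1.8 = 0.936.
Non-CYP routes (48%) are unchanged.
CL_new/CL_old = 0.936 + 0.48 = 1.416.
New steady-state plasma level = baseline ÷ relative clearance = 31.3 / 1.416 = 22.1 μmol/L.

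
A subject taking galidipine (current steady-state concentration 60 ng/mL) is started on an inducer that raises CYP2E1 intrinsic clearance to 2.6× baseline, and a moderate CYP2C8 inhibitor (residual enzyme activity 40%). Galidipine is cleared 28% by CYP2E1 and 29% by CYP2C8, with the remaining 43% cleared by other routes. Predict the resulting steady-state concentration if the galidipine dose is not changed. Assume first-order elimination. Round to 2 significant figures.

CYP2E1: 0.28 × 2.6 = 0.728
CYP2C8: 0.29 × 0.4 = 0.116
Other: 0.43 (unchanged)
CL_new/CL_old = 0.728 + 0.116 + 0.43 = 1.274.
New steady-state concentration = 60 / 1.274 = 47 ng/mL (concentration scales inversely with clearance).

47 ng/mL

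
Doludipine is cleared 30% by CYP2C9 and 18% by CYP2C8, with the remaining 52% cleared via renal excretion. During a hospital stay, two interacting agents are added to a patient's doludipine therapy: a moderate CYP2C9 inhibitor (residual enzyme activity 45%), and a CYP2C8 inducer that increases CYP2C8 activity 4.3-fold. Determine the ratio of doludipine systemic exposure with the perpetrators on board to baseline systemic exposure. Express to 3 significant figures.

0.700

CYP2C9: 0.3 × 0.45 = 0.135
CYP2C8: 0.18 × 4.3 = 0.774
Other: 0.52 (unchanged)
New clearance relative to baseline: 0.135 + 0.774 + 0.52 = 1.429.
Systemic exposure ∝ 1/CL: fold-change = 1 / 1.429 = 0.700.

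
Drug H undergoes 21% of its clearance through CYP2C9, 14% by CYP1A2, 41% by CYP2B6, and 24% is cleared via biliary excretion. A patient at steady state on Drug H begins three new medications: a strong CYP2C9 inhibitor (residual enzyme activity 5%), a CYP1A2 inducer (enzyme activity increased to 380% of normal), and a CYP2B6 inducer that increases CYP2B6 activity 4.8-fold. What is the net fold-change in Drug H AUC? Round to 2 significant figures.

0.36

The CYP2C9 pathway (21% of clearance) falls to 0.05× activity: 0.21 × 0.05 = 0.0105.
The CYP1A2 pathway (14% of clearance) is boosted to 3.8× activity: 0.14 × 3.8 = 0.532.
The CYP2B6 pathway (41% of clearance) increases to 4.8× activity: 0.41 × 4.8 = 1.968.
The remaining 24% of clearance is unaffected.
Relative clearance = 0.0105 + 0.532 + 1.968 + 0.24 = 2.7505.
AUC ∝ 1/CL: fold-change = 1 / 2.7505 = 0.36.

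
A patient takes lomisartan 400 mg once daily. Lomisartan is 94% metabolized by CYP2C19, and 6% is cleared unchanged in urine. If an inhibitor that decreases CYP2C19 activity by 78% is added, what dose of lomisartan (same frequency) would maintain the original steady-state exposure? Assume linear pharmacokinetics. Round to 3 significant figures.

107 mg

CYP2C19: 0.94 × 0.22 = 0.2068
Other: 0.06 (unchanged)
Relative clearance = 0.2068 + 0.06 = 0.2668.
Exposure is unchanged when dose changes in proportion to clearance. New dose = 400 mg × 0.2668 = 107 mg.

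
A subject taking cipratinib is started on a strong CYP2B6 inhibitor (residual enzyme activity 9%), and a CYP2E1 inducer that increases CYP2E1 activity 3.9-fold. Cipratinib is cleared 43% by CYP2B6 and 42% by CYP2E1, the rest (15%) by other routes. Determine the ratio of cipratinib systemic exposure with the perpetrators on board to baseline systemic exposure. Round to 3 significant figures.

0.547

CYP2B6: 0.43 × 0.09 = 0.0387
CYP2E1: 0.42 × 3.9 = 1.638
Other: 0.15 (unchanged)
New clearance relative to baseline: 0.0387 + 1.638 + 0.15 = 1.8267.
Because systemic exposure varies inversely with clearance, the combined effect is 1 / 1.8267 = 0.547.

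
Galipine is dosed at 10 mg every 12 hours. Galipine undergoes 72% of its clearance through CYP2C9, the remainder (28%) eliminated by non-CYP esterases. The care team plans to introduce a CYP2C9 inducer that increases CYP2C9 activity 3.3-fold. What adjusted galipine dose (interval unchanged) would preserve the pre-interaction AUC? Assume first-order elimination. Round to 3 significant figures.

26.6 mg

The CYP2C9 pathway (72% of clearance) increases to 3.3× activity: 0.72 × 3.3 = 2.376.
Non-CYP routes (28%) are unchanged.
New clearance relative to baseline: 2.376 + 0.28 = 2.656.
Css,avg = (dose rate)/CL, so holding Css fixed requires dose ∝ CL: 10 × 2.656 = 26.6 mg.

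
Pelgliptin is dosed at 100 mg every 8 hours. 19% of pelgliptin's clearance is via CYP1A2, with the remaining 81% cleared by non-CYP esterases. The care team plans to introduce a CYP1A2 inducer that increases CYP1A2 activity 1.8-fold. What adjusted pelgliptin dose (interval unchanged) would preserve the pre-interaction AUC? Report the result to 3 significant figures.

115 mg

The CYP1A2 pathway (19% of clearance) is boosted to 1.8× activity: 0.19 × 1.8 = 0.342.
Non-CYP routes (81%) are unchanged.
Relative clearance = 0.342 + 0.81 = 1.152.
To maintain the same steady-state level, dose must scale with clearance: new dose = 100 × 1.152 = 115 mg.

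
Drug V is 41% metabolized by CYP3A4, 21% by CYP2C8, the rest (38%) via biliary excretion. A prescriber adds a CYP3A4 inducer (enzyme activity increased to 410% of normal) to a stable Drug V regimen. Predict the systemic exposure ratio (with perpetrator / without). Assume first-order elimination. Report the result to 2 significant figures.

The CYP3A4 pathway (41% of clearance) rises to 4.1× activity: 0.41 × 4.1 = 1.681.
CYP2C8 (21%) and the residual 38% are unaffected.
CL_new/CL_old = 1.681 + 0.21 + 0.38 = 2.271.
Since systemic exposure ∝ 1/CL, the ratio is 1 / 2.271 = 0.44.

0.44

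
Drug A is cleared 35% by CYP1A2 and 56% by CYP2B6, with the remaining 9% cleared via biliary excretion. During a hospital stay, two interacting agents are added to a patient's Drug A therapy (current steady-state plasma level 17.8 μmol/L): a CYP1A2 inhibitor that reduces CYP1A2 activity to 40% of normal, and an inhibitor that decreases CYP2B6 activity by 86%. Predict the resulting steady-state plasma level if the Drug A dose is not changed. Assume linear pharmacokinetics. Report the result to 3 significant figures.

The CYP1A2 pathway (35% of clearance) falls to 0.4× activity: 0.35 × 0.4 = 0.14.
The CYP2B6 pathway (56% of clearance) drops to 0.14× activity: 0.56 × 0.14 = 0.0784.
Non-CYP routes (9%) are unchanged.
Relative clearance = 0.14 + 0.0784 + 0.09 = 0.3084.
Steady-state plasma level ∝ 1/CL: new value = 17.8 / 0.3084 = 57.7 μmol/L.

57.7 μmol/L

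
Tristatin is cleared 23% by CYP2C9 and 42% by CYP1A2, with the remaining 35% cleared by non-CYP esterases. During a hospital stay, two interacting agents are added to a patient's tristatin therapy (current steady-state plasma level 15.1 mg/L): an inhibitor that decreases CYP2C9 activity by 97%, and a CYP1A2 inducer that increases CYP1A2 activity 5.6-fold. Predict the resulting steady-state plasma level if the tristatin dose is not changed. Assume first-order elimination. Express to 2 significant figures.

CYP2C9: 0.23 × 0.03 = 0.0069
CYP1A2: 0.42 × 5.6 = 2.352
Other: 0.35 (unchanged)
Relative clearance = 0.0069 + 2.352 + 0.35 = 2.7089.
Dividing the baseline by the relative clearance: 15.1 / 2.7089 = 5.6 mg/L.

5.6 mg/L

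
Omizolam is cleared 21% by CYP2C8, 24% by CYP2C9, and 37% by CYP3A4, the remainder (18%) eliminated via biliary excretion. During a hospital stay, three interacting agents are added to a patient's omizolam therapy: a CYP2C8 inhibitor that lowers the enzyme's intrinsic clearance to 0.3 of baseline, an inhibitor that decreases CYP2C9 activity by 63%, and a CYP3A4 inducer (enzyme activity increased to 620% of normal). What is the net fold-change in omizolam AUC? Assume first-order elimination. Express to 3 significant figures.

The CYP2C8 pathway (21% of clearance) drops to 0.3× activity: 0.21 × 0.3 = 0.063.
The CYP2C9 pathway (24% of clearance) drops to 0.37× activity: 0.24 × 0.37 = 0.0888.
The CYP3A4 pathway (37% of clearance) rises to 6.2× activity: 0.37 × 6.2 = 2.294.
The remaining 18% of clearance is unaffected.
CL_new/CL_old = 0.063 + 0.0888 + 2.294 + 0.18 = 2.6258.
Net AUC ratio = 1 / 2.6258 = 0.381.

0.381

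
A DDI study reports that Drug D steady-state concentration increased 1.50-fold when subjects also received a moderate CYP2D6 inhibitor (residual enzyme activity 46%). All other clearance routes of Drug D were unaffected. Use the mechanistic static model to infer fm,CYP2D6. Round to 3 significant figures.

CL'/CL = 1 / 1.50 = 0.6667
0.46·fm + (1 − fm) = 0.6667
fm = (0.6667 − 1) / (0.46 − 1) = 0.617

0.617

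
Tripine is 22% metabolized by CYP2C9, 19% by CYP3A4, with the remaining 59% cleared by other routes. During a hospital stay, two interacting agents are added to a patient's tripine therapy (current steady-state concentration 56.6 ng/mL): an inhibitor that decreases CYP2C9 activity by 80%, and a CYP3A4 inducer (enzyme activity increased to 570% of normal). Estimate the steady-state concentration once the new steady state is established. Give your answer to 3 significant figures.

33.0 ng/mL

CYP2C9: 0.22 × 0.2 = 0.044
CYP3A4: 0.19 × 5.7 = 1.083
Other: 0.59 (unchanged)
New clearance relative to baseline: 0.044 + 1.083 + 0.59 = 1.717.
New steady-state concentration = 56.6 / 1.717 = 33.0 ng/mL (concentration scales inversely with clearance).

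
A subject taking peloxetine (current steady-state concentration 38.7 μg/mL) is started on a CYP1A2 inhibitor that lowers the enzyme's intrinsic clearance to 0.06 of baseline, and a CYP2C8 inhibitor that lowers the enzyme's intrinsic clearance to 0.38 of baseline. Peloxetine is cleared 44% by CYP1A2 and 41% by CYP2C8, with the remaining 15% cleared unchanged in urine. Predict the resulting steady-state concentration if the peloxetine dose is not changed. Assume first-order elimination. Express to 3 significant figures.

116 μg/mL

The CYP1A2 pathway (44% of clearance) is reduced to 0.06× activity: 0.44 × 0.06 = 0.0264.
The CYP2C8 pathway (41% of clearance) drops to 0.38× activity: 0.41 × 0.38 = 0.1558.
Non-CYP routes (15%) are unchanged.
CL_new/CL_old = 0.0264 + 0.1558 + 0.15 = 0.3322.
New steady-state concentration = 38.7 / 0.3322 = 116 μg/mL (concentration scales inversely with clearance).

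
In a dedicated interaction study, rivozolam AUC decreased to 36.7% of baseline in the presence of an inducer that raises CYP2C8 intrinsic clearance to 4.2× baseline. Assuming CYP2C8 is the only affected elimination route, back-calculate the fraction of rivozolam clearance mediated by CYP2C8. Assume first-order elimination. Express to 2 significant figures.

0.54

CL'/CL = 1 / 0.367 = 2.725
4.2·fm + (1 − fm) = 2.725
fm = (2.725 − 1) / (4.2 − 1) = 0.54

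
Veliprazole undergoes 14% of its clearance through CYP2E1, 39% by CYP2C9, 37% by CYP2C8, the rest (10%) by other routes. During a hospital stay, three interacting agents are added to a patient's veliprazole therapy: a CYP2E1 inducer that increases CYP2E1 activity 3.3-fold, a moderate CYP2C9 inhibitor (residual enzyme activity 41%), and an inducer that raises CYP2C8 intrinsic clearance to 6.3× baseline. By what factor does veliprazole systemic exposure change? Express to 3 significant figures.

0.328

CYP2E1: 0.14 × 3.3 = 0.462
CYP2C9: 0.39 × 0.41 = 0.1599
CYP2C8: 0.37 × 6.3 = 2.331
Other: 0.1 (unchanged)
CL_new/CL_old = 0.462 + 0.1599 + 2.331 + 0.1 = 3.0529.
Because systemic exposure varies inversely with clearance, the combined effect is 1 / 3.0529 = 0.328.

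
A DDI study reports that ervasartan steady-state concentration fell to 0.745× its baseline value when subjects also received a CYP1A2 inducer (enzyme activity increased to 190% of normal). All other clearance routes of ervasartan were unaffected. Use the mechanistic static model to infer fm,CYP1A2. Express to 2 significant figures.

0.38

Call the CYP1A2 fraction fm. After the interaction, CL_new/CL_old = fm × 1.9 + (1 − fm).
Steady-state concentration ratio = 1 / (new CL fraction), so new CL fraction = 1 / 0.745 = 1.342.
fm × 1.9 + 1 − fm = 1.342  ⇒  fm × (1.9 − 1) = 0.3423  ⇒  fm = 0.38.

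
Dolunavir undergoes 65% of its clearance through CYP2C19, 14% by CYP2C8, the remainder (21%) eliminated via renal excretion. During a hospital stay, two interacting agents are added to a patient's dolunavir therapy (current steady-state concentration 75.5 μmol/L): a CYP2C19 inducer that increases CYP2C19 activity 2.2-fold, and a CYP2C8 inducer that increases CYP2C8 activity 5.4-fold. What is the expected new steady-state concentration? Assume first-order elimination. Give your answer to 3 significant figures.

CYP2C19: 0.65 × 2.2 = 1.43
CYP2C8: 0.14 × 5.4 = 0.756
Other: 0.21 (unchanged)
Relative clearance = 1.43 + 0.756 + 0.21 = 2.396.
Dividing the baseline by the relative clearance: 75.5 / 2.396 = 31.5 μmol/L.

31.5 μmol/L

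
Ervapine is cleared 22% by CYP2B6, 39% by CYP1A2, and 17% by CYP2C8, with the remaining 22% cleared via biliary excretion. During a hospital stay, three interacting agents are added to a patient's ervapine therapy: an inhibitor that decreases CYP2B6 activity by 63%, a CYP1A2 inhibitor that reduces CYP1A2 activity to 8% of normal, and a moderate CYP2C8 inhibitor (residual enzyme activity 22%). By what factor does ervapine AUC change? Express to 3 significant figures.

The CYP2B6 pathway (22% of clearance) drops to 0.37× activity: 0.22 × 0.37 = 0.0814.
The CYP1A2 pathway (39% of clearance) falls to 0.08× activity: 0.39 × 0.08 = 0.0312.
The CYP2C8 pathway (17% of clearance) is reduced to 0.22× activity: 0.17 × 0.22 = 0.0374.
The remaining 22% of clearance is unaffected.
Relative clearance = 0.0814 + 0.0312 + 0.0374 + 0.22 = 0.37.
Net AUC ratio = 1 / 0.37 = 2.70.

2.70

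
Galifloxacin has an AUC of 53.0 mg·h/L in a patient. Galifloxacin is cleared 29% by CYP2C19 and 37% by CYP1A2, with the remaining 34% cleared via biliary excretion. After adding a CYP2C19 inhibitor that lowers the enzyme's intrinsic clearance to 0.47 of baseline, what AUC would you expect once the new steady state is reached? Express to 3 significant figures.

62.6 mg·h/L

CYP2C19: 0.29 × 0.47 = 0.1363
CYP1A2: 0.37 (unchanged)
Other: 0.34 (unchanged)
New clearance relative to baseline: 0.1363 + 0.37 + 0.34 = 0.8463.
AUC ∝ 1/CL, so new value = 53.0 / 0.8463 = 62.6 mg·h/L.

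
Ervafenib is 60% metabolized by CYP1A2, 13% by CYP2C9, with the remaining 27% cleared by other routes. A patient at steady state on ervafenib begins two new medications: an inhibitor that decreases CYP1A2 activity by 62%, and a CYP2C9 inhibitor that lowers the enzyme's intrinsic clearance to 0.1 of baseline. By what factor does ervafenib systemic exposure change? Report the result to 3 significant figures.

1.96

CYP1A2: 0.6 × 0.38 = 0.228
CYP2C9: 0.13 × 0.1 = 0.013
Other: 0.27 (unchanged)
Relative clearance = 0.228 + 0.013 + 0.27 = 0.511.
Systemic exposure ∝ 1/CL: fold-change = 1 / 0.511 = 1.96.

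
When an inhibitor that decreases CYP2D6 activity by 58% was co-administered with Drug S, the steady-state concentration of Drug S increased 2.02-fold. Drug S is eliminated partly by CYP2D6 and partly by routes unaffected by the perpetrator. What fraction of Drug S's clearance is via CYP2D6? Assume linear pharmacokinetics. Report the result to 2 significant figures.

CL'/CL = 1 / 2.02 = 0.495
0.42·fm + (1 − fm) = 0.495
fm = (0.495 − 1) / (0.42 − 1) = 0.87

0.87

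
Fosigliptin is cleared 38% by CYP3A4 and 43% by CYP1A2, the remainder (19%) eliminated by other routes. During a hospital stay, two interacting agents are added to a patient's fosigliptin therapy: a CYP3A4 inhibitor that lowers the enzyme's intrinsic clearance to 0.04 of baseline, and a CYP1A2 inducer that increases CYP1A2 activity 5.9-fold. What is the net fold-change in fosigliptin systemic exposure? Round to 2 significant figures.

0.36

CYP3A4: 0.38 × 0.04 = 0.0152
CYP1A2: 0.43 × 5.9 = 2.537
Other: 0.19 (unchanged)
CL_new/CL_old = 0.0152 + 2.537 + 0.19 = 2.7422.
Net systemic exposure ratio = 1 / 2.7422 = 0.36.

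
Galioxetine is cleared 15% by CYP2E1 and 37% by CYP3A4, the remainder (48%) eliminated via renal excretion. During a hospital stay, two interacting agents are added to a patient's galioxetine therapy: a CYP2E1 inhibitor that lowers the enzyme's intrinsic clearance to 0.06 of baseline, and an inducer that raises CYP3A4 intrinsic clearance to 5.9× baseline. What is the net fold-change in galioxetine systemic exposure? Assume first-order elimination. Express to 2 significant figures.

0.37

CYP2E1: 0.15 × 0.06 = 0.009
CYP3A4: 0.37 × 5.9 = 2.183
Other: 0.48 (unchanged)
New clearance relative to baseline: 0.009 + 2.183 + 0.48 = 2.672.
Because systemic exposure varies inversely with clearance, the combined effect is 1 / 2.672 = 0.37.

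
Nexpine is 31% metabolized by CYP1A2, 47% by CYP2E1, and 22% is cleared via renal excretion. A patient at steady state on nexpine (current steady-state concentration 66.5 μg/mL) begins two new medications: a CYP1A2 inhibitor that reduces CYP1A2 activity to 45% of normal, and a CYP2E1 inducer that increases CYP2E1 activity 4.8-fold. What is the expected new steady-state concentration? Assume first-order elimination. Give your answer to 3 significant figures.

25.4 μg/mL

The CYP1A2 pathway (31% of clearance) falls to 0.45× activity: 0.31 × 0.45 = 0.1395.
The CYP2E1 pathway (47% of clearance) increases to 4.8× activity: 0.47 × 4.8 = 2.256.
Non-CYP routes (22%) are unchanged.
Relative clearance = 0.1395 + 2.256 + 0.22 = 2.6155.
Dividing the baseline by the relative clearance: 66.5 / 2.6155 = 25.4 μg/mL.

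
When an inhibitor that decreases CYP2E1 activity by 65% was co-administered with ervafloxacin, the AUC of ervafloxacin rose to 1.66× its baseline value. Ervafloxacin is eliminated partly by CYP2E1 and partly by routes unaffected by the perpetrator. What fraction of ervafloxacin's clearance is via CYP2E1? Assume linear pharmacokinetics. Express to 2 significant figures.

CL'/CL = 1 / 1.66 = 0.6024
0.35·fm + (1 − fm) = 0.6024
fm = (0.6024 − 1) / (0.35 − 1) = 0.61

0.61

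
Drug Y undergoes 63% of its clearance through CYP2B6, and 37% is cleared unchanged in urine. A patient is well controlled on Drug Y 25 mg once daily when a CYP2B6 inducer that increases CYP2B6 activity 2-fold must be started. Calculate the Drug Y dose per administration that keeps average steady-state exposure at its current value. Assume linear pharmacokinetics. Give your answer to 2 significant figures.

41 mg

The CYP2B6 pathway (63% of clearance) is boosted to 2× activity: 0.63 × 2 = 1.26.
Non-CYP routes (37%) are unchanged.
Relative clearance = 1.26 + 0.37 = 1.63.
To maintain the same steady-state level, dose must scale with clearance: new dose = 25 × 1.63 = 41 mg.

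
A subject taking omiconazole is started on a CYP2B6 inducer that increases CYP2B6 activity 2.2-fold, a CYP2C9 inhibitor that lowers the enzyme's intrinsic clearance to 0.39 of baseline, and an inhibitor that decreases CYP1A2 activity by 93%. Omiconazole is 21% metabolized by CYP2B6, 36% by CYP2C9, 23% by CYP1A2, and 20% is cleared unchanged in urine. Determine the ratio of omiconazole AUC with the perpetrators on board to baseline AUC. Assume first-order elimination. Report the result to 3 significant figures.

The CYP2B6 pathway (21% of clearance) increases to 2.2× activity: 0.21 × 2.2 = 0.462.
The CYP2C9 pathway (36% of clearance) falls to 0.39× activity: 0.36 × 0.39 = 0.1404.
The CYP1A2 pathway (23% of clearance) drops to 0.07× activity: 0.23 × 0.07 = 0.0161.
Non-CYP routes (20%) are unchanged.
CL_new/CL_old = 0.462 + 0.1404 + 0.0161 + 0.2 = 0.8185.
Net AUC ratio = 1 / 0.8185 = 1.22.

1.22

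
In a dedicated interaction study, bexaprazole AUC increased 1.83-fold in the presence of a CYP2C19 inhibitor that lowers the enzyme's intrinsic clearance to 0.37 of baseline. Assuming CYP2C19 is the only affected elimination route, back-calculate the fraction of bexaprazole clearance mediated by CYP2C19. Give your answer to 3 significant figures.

0.720

CL'/CL = 1 / 1.83 = 0.5464
0.37·fm + (1 − fm) = 0.5464
fm = (0.5464 − 1) / (0.37 − 1) = 0.720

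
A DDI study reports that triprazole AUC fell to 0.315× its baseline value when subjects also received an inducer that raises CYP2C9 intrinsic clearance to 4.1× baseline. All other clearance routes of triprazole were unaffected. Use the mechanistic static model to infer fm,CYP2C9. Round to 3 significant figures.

CL'/CL = 1 / 0.315 = 3.175
4.1·fm + (1 − fm) = 3.175
fm = (3.175 − 1) / (4.1 − 1) = 0.701

0.701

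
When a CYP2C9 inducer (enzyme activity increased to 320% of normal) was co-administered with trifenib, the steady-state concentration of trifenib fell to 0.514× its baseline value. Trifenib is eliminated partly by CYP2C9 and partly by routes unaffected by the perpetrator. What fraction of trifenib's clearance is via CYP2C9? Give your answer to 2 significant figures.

Write x for the fraction cleared via CYP2C9. The observed steady-state concentration change means clearance rose to 1/0.514 = 1.946 of baseline.
Setting x·3.2 + (1 − x) = 1.946 and solving: x = (1.946 − 1)/(3.2 − 1) = 0.43.

0.43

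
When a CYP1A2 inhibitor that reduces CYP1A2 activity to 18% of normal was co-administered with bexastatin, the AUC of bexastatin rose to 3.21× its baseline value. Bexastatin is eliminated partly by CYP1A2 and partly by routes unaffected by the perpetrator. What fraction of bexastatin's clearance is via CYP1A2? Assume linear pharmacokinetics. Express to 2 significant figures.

Call the CYP1A2 fraction fm. After the interaction, CL_new/CL_old = fm × 0.18 + (1 − fm).
AUC ratio = 1 / (new CL fraction), so new CL fraction = 1 / 3.21 = 0.3115.
fm × 0.18 + 1 − fm = 0.3115  ⇒  fm × (0.18 − 1) = −0.6885  ⇒  fm = 0.84.

0.84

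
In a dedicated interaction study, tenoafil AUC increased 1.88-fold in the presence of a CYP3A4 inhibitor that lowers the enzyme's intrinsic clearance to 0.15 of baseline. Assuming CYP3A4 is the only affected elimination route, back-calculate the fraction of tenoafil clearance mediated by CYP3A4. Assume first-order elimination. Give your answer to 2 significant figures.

CL'/CL = 1 / 1.88 = 0.5319
0.15·fm + (1 − fm) = 0.5319
fm = (0.5319 − 1) / (0.15 − 1) = 0.55

0.55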